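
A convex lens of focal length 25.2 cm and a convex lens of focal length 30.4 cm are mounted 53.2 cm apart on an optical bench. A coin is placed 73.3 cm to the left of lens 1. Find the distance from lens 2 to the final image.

Lens 1: 1/d_i1 = 1/f₁ − 1/d_o1 = 1/(25.2) − 1/(73.3) = 0.02604, so d_i1 = 38.40 cm.
The intermediate image is 38.40 cm to the right of lens 1, which is 53.2 − (38.40) = 14.80 cm to the left of lens 2, so d_o2 = +14.80 cm.
Lens 2: 1/d_i2 = 1/f₂ − 1/d_o2 = 1/(30.4) − 1/(14.80) = -0.03467, so d_i2 = -28.8 cm.
The final image is virtual, 28.8 cm to the left of lens 2 (overall magnification ≈ -1.0).

28.8 cm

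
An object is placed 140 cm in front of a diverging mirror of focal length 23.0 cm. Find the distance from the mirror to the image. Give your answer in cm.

For a diverging mirror, f = -23.0 cm.
Mirror equation: 1/q = 1/f − 1/p = 1/(-23.00) − 1/(140) = -0.04348 − 0.007143 = -0.05062, so q = -19.8 cm.
The image is virtual, upright and reduced, behind the mirror.

19.8 cm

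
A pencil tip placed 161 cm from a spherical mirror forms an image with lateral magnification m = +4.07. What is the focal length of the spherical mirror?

f = 213 cm (concave)

m = −d_i/d_o ⇒ d_i = −m·d_o = −(+4.07)·(161) = -655.3 cm.
1/f = 1/d_o + 1/d_i = 1/(161) + 1/(-655.3) = 0.004685, so f = 213 cm.
Since f is positive, the spherical mirror is concave.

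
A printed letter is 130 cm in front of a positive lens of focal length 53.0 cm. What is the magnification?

1/d_i = 1/f − 1/d_o = 1/(53.00) − 1/(130) = 0.01118, so d_i = 89.48 cm.
m = −d_i/d_o = −(89.48)/(130) = -0.688.
The image is real, inverted and reduced, on the far side of the lens.

m = -0.688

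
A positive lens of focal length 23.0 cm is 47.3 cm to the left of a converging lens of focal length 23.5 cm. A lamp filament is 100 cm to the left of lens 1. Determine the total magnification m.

m = -1.16

Lens 1: 1/d_i1 = 1/(23.0) − 1/(100) = 0.03348, so d_i1 = 29.87 cm; m₁ = −d_i1/d_o1 = -0.2987.
d_o2 = 47.3 − (29.87) = 17.43 cm.
Lens 2: 1/d_i2 = 1/(23.5) − 1/(17.43) = -0.01482, so d_i2 = -67.48 cm; m₂ = −d_i2/d_o2 = +3.871.
m = m₁·m₂ = (-0.2987)(+3.871) = -1.16.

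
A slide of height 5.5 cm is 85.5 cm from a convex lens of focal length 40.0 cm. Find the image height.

1/d_i = 1/f − 1/d_o = 1/(40.00) − 1/(85.5) = 0.01330, so d_i = 75.16 cm.
m = −d_i/d_o = -0.8791.
|h_i| = |m|·h_o = 0.8791 × 5.5 = 4.84 cm. The image is real, inverted and reduced, on the far side of the lens.

4.84 cm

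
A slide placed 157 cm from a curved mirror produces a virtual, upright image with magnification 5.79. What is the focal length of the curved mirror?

f = 190 cm (concave)

m = −d_i/d_o ⇒ d_i = −m·d_o = −(+5.79)·(157) = -909.0 cm.
1/f = 1/d_o + 1/d_i = 1/(157) + 1/(-909.0) = 0.005269, so f = 190 cm.
Since f is positive, the curved mirror is concave.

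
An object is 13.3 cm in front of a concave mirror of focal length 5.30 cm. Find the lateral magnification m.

1/d_i = 1/f − 1/d_o = 1/(5.300) − 1/(13.3) = 0.1135, so d_i = 8.811 cm.
m = −d_i/d_o = −(8.811)/(13.3) = -0.662.
The image is real, inverted and reduced, in front of the mirror.

m = -0.662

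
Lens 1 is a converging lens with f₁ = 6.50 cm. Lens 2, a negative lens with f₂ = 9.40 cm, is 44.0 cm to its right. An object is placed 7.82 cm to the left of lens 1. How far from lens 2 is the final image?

Lens 1: 1/d_i1 = 1/f₁ − 1/d_o1 = 1/(6.50) − 1/(7.82) = 0.02597, so d_i1 = 38.51 cm.
The intermediate image is 38.51 cm to the right of lens 1, which is 44.0 − (38.51) = 5.490 cm to the left of lens 2, so d_o2 = +5.490 cm.
Lens 2 is diverging, so f₂ = −9.40 cm.
Lens 2: 1/d_i2 = 1/f₂ − 1/d_o2 = 1/(-9.40) − 1/(5.490) = -0.2885, so d_i2 = -3.47 cm.
The final image is virtual, 3.47 cm to the left of lens 2 (overall magnification ≈ -3.1).

3.47 cm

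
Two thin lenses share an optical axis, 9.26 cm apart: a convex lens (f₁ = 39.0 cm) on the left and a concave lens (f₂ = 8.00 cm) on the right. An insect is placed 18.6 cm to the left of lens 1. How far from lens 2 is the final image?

6.79 cm

Lens 1: 1/d_i1 = 1/f₁ − 1/d_o1 = 1/(39.0) − 1/(18.6) = -0.02812, so d_i1 = -35.56 cm.
The intermediate image is 35.56 cm to the left of lens 1 (virtual), which is 9.26 − (-35.56) = 44.82 cm to the left of lens 2, so d_o2 = +44.82 cm.
Lens 2 is diverging, so f₂ = −8.00 cm.
Lens 2: 1/d_i2 = 1/f₂ − 1/d_o2 = 1/(-8.00) − 1/(44.82) = -0.1473, so d_i2 = -6.79 cm.
The final image is virtual, 6.79 cm to the left of lens 2 (overall magnification ≈ 0.29).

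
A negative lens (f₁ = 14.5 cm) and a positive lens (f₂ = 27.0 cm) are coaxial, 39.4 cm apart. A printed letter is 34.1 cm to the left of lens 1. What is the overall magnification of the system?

f₁ = −14.5 cm (diverging).
Lens 1: 1/d_i1 = 1/(-14.5) − 1/(34.1) = -0.09829, so d_i1 = -10.17 cm; m₁ = −d_i1/d_o1 = +0.2982.
d_o2 = 39.4 − (-10.17) = 49.57 cm.
Lens 2: 1/d_i2 = 1/(27.0) − 1/(49.57) = 0.01686, so d_i2 = 59.30 cm; m₂ = −d_i2/d_o2 = -1.196.
m = m₁·m₂ = (+0.2982)(-1.196) = -0.357.

m = -0.357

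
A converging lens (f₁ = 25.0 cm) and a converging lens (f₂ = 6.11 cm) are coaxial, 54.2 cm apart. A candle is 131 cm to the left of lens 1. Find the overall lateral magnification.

m = +0.0838

Lens 1: 1/d_i1 = 1/(25.0) − 1/(131) = 0.03237, so d_i1 = 30.90 cm; m₁ = −d_i1/d_o1 = -0.2359.
d_o2 = 54.2 − (30.90) = 23.30 cm.
Lens 2: 1/d_i2 = 1/(6.11) − 1/(23.30) = 0.1207, so d_i2 = 8.282 cm; m₂ = −d_i2/d_o2 = -0.3554.
m = m₁·m₂ = (-0.2359)(-0.3554) = +0.0838.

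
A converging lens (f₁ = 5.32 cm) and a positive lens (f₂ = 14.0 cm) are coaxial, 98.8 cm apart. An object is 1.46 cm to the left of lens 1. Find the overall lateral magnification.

Lens 1: 1/d_i1 = 1/(5.32) − 1/(1.46) = -0.4970, so d_i1 = -2.012 cm; m₁ = −d_i1/d_o1 = +1.378.
d_o2 = 98.8 − (-2.012) = 100.8 cm.
Lens 2: 1/d_i2 = 1/(14.0) − 1/(100.8) = 0.06151, so d_i2 = 16.26 cm; m₂ = −d_i2/d_o2 = -0.1613.
m = m₁·m₂ = (+1.378)(-0.1613) = -0.222.

m = -0.222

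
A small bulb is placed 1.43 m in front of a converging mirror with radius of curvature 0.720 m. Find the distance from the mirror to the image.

0.481 m

f = R/2 = 0.720/2 = 0.3600 m.
Mirror equation: 1/q = 1/f − 1/p = 1/(0.3600) − 1/(1.43) = 2.778 − 0.6993 = 2.078, so q = 0.481 m.
The image is real, inverted and reduced, in front of the mirror.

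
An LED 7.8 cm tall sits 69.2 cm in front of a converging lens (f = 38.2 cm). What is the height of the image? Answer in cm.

1/d_i = 1/f − 1/d_o = 1/(38.20) − 1/(69.2) = 0.01173, so d_i = 85.27 cm.
m = −d_i/d_o = -1.232.
|h_i| = |m|·h_o = 1.232 × 7.8 = 9.61 cm. The image is real, inverted and enlarged, on the far side of the lens.

9.61 cm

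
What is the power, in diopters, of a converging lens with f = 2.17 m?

P = +0.461 D

P = 1/f = 1/(2.17 m) = +0.461 D.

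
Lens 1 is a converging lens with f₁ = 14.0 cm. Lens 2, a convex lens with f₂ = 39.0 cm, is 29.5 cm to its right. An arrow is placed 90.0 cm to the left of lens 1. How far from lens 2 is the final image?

19.3 cm

Lens 1: 1/d_i1 = 1/f₁ − 1/d_o1 = 1/(14.0) − 1/(90.0) = 0.06032, so d_i1 = 16.58 cm.
The intermediate image is 16.58 cm to the right of lens 1, which is 29.5 − (16.58) = 12.92 cm to the left of lens 2, so d_o2 = +12.92 cm.
Lens 2: 1/d_i2 = 1/f₂ − 1/d_o2 = 1/(39.0) − 1/(12.92) = -0.05176, so d_i2 = -19.3 cm.
The final image is virtual, 19.3 cm to the left of lens 2 (overall magnification ≈ -0.28).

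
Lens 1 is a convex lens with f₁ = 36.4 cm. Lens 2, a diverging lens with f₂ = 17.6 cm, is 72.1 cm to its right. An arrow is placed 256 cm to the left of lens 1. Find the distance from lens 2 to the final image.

Lens 1: 1/d_i1 = 1/f₁ − 1/d_o1 = 1/(36.4) − 1/(256) = 0.02357, so d_i1 = 42.43 cm.
The intermediate image is 42.43 cm to the right of lens 1, which is 72.1 − (42.43) = 29.67 cm to the left of lens 2, so d_o2 = +29.67 cm.
Lens 2 is diverging, so f₂ = −17.6 cm.
Lens 2: 1/d_i2 = 1/f₂ − 1/d_o2 = 1/(-17.6) − 1/(29.67) = -0.09052, so d_i2 = -11.0 cm.
The final image is virtual, 11.0 cm to the left of lens 2 (overall magnification ≈ -0.062).

11.0 cm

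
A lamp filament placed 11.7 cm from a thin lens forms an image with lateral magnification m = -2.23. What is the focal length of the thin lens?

f = 8.08 cm (converging)

m = −d_i/d_o ⇒ d_i = −m·d_o = −(-2.23)·(11.7) = 26.09 cm.
1/f = 1/d_o + 1/d_i = 1/(11.7) + 1/(26.09) = 0.1238, so f = 8.08 cm.
Since f is positive, the thin lens is converging.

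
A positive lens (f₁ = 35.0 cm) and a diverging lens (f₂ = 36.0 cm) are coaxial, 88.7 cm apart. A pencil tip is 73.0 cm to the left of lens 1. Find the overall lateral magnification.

Lens 1: 1/d_i1 = 1/(35.0) − 1/(73.0) = 0.01487, so d_i1 = 67.24 cm; m₁ = −d_i1/d_o1 = -0.9211.
d_o2 = 88.7 − (67.24) = 21.46 cm.
f₂ = −36.0 cm (diverging).
Lens 2: 1/d_i2 = 1/(-36.0) − 1/(21.46) = -0.07438, so d_i2 = -13.45 cm; m₂ = −d_i2/d_o2 = +0.6265.
m = m₁·m₂ = (-0.9211)(+0.6265) = -0.577.

m = -0.577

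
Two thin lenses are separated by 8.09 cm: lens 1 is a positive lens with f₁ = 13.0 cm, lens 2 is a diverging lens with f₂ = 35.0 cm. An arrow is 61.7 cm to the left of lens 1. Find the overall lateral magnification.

m = -0.351

Lens 1: 1/d_i1 = 1/(13.0) − 1/(61.7) = 0.06072, so d_i1 = 16.47 cm; m₁ = −d_i1/d_o1 = -0.2669.
d_o2 = 8.09 − (16.47) = -8.380 cm (virtual object).
f₂ = −35.0 cm (diverging).
Lens 2: 1/d_i2 = 1/(-35.0) − 1/(-8.380) = 0.09076, so d_i2 = 11.02 cm; m₂ = −d_i2/d_o2 = +1.315.
m = m₁·m₂ = (-0.2669)(+1.315) = -0.351.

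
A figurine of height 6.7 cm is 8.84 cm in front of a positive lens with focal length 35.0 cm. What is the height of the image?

8.96 cm

1/d_i = 1/f − 1/d_o = 1/(35.00) − 1/(8.84) = -0.08455, so d_i = -11.83 cm.
m = −d_i/d_o = +1.338.
|h_i| = |m|·h_o = 1.338 × 6.7 = 8.96 cm. The image is virtual, upright and enlarged, on the same side as the object.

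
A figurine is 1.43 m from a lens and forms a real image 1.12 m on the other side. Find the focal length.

f = 0.628 m (converging)

Real image ⇒ d_i = +1.12 m.
1/f = 1/d_o + 1/d_i = 1/(1.43) + 1/(1.12) = 1.592, so f = 0.628 m.
Since f is positive, the lens is converging.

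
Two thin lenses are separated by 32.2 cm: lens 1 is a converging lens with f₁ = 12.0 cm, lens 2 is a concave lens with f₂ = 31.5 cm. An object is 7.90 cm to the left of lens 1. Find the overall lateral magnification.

m = +1.06

Lens 1: 1/d_i1 = 1/(12.0) − 1/(7.90) = -0.04325, so d_i1 = -23.12 cm; m₁ = −d_i1/d_o1 = +2.927.
d_o2 = 32.2 − (-23.12) = 55.32 cm.
f₂ = −31.5 cm (diverging).
Lens 2: 1/d_i2 = 1/(-31.5) − 1/(55.32) = -0.04982, so d_i2 = -20.07 cm; m₂ = −d_i2/d_o2 = +0.3628.
m = m₁·m₂ = (+2.927)(+0.3628) = +1.06.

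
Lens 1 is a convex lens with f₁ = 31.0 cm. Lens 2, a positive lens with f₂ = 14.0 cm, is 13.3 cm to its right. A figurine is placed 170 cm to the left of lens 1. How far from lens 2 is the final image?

8.92 cm

Lens 1: 1/d_i1 = 1/f₁ − 1/d_o1 = 1/(31.0) − 1/(170) = 0.02638, so d_i1 = 37.91 cm.
The intermediate image is 37.91 cm to the right of lens 1, which lies 24.61 cm to the right of lens 2 — a virtual object — so d_o2 = −24.61 cm.
Lens 2: 1/d_i2 = 1/f₂ − 1/d_o2 = 1/(14.0) − 1/(-24.61) = 0.1121, so d_i2 = 8.92 cm.
The final image is real, 8.92 cm to the right of lens 2 (overall magnification ≈ -0.081).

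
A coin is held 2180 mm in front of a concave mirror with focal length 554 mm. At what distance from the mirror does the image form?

743 mm

Mirror equation: 1/q = 1/f − 1/p = 1/(554.0) − 1/(2180) = 0.001805 − 0.0004587 = 0.001346, so q = 743 mm.
The image is real, inverted and reduced, in front of the mirror.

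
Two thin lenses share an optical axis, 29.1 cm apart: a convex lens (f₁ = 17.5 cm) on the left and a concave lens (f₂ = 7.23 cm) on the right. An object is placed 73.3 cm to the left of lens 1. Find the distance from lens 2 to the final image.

Lens 1: 1/d_i1 = 1/f₁ − 1/d_o1 = 1/(17.5) − 1/(73.3) = 0.04350, so d_i1 = 22.99 cm.
The intermediate image is 22.99 cm to the right of lens 1, which is 29.1 − (22.99) = 6.110 cm to the left of lens 2, so d_o2 = +6.110 cm.
Lens 2 is diverging, so f₂ = −7.23 cm.
Lens 2: 1/d_i2 = 1/f₂ − 1/d_o2 = 1/(-7.23) − 1/(6.110) = -0.3020, so d_i2 = -3.31 cm.
The final image is virtual, 3.31 cm to the left of lens 2 (overall magnification ≈ -0.17).

3.31 cm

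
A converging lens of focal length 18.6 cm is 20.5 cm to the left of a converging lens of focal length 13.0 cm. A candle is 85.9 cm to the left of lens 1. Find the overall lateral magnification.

m = -0.221

Lens 1: 1/d_i1 = 1/(18.6) − 1/(85.9) = 0.04212, so d_i1 = 23.74 cm; m₁ = −d_i1/d_o1 = -0.2764.
d_o2 = 20.5 − (23.74) = -3.240 cm (virtual object).
Lens 2: 1/d_i2 = 1/(13.0) − 1/(-3.240) = 0.3856, so d_i2 = 2.594 cm; m₂ = −d_i2/d_o2 = +0.8005.
m = m₁·m₂ = (-0.2764)(+0.8005) = -0.221.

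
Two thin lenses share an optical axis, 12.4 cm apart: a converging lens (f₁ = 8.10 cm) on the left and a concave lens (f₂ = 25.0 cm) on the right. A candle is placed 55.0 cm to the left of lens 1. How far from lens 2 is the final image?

2.60 cm

Lens 1: 1/d_i1 = 1/f₁ − 1/d_o1 = 1/(8.10) − 1/(55.0) = 0.1053, so d_i1 = 9.499 cm.
The intermediate image is 9.499 cm to the right of lens 1, which is 12.4 − (9.499) = 2.901 cm to the left of lens 2, so d_o2 = +2.901 cm.
Lens 2 is diverging, so f₂ = −25.0 cm.
Lens 2: 1/d_i2 = 1/f₂ − 1/d_o2 = 1/(-25.0) − 1/(2.901) = -0.3847, so d_i2 = -2.60 cm.
The final image is virtual, 2.60 cm to the left of lens 2 (overall magnification ≈ -0.15).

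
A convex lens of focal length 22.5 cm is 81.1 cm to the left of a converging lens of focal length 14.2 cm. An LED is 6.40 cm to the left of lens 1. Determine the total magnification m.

m = -0.262

Lens 1: 1/d_i1 = 1/(22.5) − 1/(6.40) = -0.1118, so d_i1 = -8.944 cm; m₁ = −d_i1/d_o1 = +1.397.
d_o2 = 81.1 − (-8.944) = 90.04 cm.
Lens 2: 1/d_i2 = 1/(14.2) − 1/(90.04) = 0.05932, so d_i2 = 16.86 cm; m₂ = −d_i2/d_o2 = -0.1872.
m = m₁·m₂ = (+1.397)(-0.1872) = -0.262.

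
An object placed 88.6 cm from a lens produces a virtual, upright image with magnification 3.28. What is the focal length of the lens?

m = −d_i/d_o ⇒ d_i = −m·d_o = −(+3.28)·(88.6) = -290.6 cm.
1/f = 1/d_o + 1/d_i = 1/(88.6) + 1/(-290.6) = 0.007846, so f = 127 cm.
Since f is positive, the lens is converging.

f = 127 cm (converging)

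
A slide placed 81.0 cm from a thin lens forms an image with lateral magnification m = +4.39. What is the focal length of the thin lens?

f = 105 cm (converging)

m = −d_i/d_o ⇒ d_i = −m·d_o = −(+4.39)·(81.0) = -355.6 cm.
1/f = 1/d_o + 1/d_i = 1/(81.0) + 1/(-355.6) = 0.009534, so f = 105 cm.
Since f is positive, the thin lens is converging.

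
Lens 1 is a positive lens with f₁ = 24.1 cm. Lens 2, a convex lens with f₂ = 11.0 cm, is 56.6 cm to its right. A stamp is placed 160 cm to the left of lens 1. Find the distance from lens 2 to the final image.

Lens 1: 1/d_i1 = 1/f₁ − 1/d_o1 = 1/(24.1) − 1/(160) = 0.03524, so d_i1 = 28.37 cm.
The intermediate image is 28.37 cm to the right of lens 1, which is 56.6 − (28.37) = 28.23 cm to the left of lens 2, so d_o2 = +28.23 cm.
Lens 2: 1/d_i2 = 1/f₂ − 1/d_o2 = 1/(11.0) − 1/(28.23) = 0.05549, so d_i2 = 18.0 cm.
The final image is real, 18.0 cm to the right of lens 2 (overall magnification ≈ 0.11).

18.0 cm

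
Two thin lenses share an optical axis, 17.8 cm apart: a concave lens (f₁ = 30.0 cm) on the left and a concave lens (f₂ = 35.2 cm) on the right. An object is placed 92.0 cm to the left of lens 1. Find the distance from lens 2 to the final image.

Lens 1 is diverging, so f₁ = −30.0 cm.
Lens 1: 1/d_i1 = 1/f₁ − 1/d_o1 = 1/(-30.0) − 1/(92.0) = -0.04420, so d_i1 = -22.62 cm.
The intermediate image is 22.62 cm to the left of lens 1 (virtual), which is 17.8 − (-22.62) = 40.42 cm to the left of lens 2, so d_o2 = +40.42 cm.
Lens 2 is diverging, so f₂ = −35.2 cm.
Lens 2: 1/d_i2 = 1/f₂ − 1/d_o2 = 1/(-35.2) − 1/(40.42) = -0.05315, so d_i2 = -18.8 cm.
The final image is virtual, 18.8 cm to the left of lens 2 (overall magnification ≈ 0.11).

18.8 cm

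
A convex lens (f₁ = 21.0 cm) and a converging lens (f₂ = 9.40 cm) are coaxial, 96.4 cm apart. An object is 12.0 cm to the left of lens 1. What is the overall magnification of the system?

m = -0.191

Lens 1: 1/d_i1 = 1/(21.0) − 1/(12.0) = -0.03571, so d_i1 = -28.00 cm; m₁ = −d_i1/d_o1 = +2.333.
d_o2 = 96.4 − (-28.00) = 124.4 cm.
Lens 2: 1/d_i2 = 1/(9.40) − 1/(124.4) = 0.09834, so d_i2 = 10.17 cm; m₂ = −d_i2/d_o2 = -0.08174.
m = m₁·m₂ = (+2.333)(-0.08174) = -0.191.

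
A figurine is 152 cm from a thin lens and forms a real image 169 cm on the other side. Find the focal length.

f = 80.0 cm (converging)

Real image ⇒ d_i = +169 cm.
1/f = 1/d_o + 1/d_i = 1/(152) + 1/(169) = 0.01250, so f = 80.0 cm.
Since f is positive, the thin lens is converging.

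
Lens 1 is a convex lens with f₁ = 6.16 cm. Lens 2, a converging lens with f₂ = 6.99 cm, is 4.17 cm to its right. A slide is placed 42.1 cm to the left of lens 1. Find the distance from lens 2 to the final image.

Lens 1: 1/d_i1 = 1/f₁ − 1/d_o1 = 1/(6.16) − 1/(42.1) = 0.1386, so d_i1 = 7.216 cm.
The intermediate image is 7.216 cm to the right of lens 1, which lies 3.046 cm to the right of lens 2 — a virtual object — so d_o2 = −3.046 cm.
Lens 2: 1/d_i2 = 1/f₂ − 1/d_o2 = 1/(6.99) − 1/(-3.046) = 0.4714, so d_i2 = 2.12 cm.
The final image is real, 2.12 cm to the right of lens 2 (overall magnification ≈ -0.12).

2.12 cm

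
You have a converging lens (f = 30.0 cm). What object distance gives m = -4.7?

m = −d_i/d_o ⇒ d_i = −m·d_o.
1/f = 1/d_o + 1/d_i = 1/d_o − 1/(m·d_o) = (1 − 1/m)/d_o, so d_o = f(1 − 1/m) = (30.00)(1 − 1/(-4.7)) = 36.4 cm.

36.4 cm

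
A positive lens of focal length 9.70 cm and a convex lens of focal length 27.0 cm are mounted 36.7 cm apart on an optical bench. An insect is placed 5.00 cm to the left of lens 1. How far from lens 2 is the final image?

63.4 cm

Lens 1: 1/d_i1 = 1/f₁ − 1/d_o1 = 1/(9.70) − 1/(5.00) = -0.09691, so d_i1 = -10.32 cm.
The intermediate image is 10.32 cm to the left of lens 1 (virtual), which is 36.7 − (-10.32) = 47.02 cm to the left of lens 2, so d_o2 = +47.02 cm.
Lens 2: 1/d_i2 = 1/f₂ − 1/d_o2 = 1/(27.0) − 1/(47.02) = 0.01577, so d_i2 = 63.4 cm.
The final image is real, 63.4 cm to the right of lens 2 (overall magnification ≈ -2.8).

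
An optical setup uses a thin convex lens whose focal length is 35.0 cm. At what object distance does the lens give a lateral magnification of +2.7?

m = −d_i/d_o ⇒ d_i = −m·d_o.
1/f = 1/d_o + 1/d_i = 1/d_o − 1/(m·d_o) = (1 − 1/m)/d_o, so d_o = f(1 − 1/m) = (35.00)(1 − 1/(+2.7)) = 22.0 cm.

22.0 cm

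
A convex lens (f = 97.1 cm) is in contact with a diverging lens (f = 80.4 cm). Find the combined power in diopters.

P₁ = 1/f₁ = 1/(0.971 m) = +1.030 D; P₂ = 1/f₂ = 1/(-0.804 m) = -1.244 D.
For thin lenses in contact, P = P₁ + P₂ = (+1.030) + (-1.244) = -0.214 D.

P = -0.214 D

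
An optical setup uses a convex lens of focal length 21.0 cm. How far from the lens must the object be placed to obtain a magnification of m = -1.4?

m = −d_i/d_o ⇒ d_i = −m·d_o.
1/f = 1/d_o + 1/d_i = 1/d_o − 1/(m·d_o) = (1 − 1/m)/d_o, so d_o = f(1 − 1/m) = (21.00)(1 − 1/(-1.4)) = 36.0 cm.

36.0 cm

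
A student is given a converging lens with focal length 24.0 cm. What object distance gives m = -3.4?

31.1 cm

m = −d_i/d_o ⇒ d_i = −m·d_o.
1/f = 1/d_o + 1/d_i = 1/d_o − 1/(m·d_o) = (1 − 1/m)/d_o, so d_o = f(1 − 1/m) = (24.00)(1 − 1/(-3.4)) = 31.1 cm.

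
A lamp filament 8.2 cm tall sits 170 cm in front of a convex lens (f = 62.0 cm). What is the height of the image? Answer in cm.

4.71 cm

1/d_i = 1/f − 1/d_o = 1/(62.00) − 1/(170) = 0.01025, so d_i = 97.59 cm.
m = −d_i/d_o = -0.5741.
|h_i| = |m|·h_o = 0.5741 × 8.2 = 4.71 cm. The image is real, inverted and reduced, on the far side of the lens.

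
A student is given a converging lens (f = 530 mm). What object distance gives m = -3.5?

681 mm

m = −d_i/d_o ⇒ d_i = −m·d_o.
1/f = 1/d_o + 1/d_i = 1/d_o − 1/(m·d_o) = (1 − 1/m)/d_o, so d_o = f(1 − 1/m) = (530.0)(1 − 1/(-3.5)) = 681 mm.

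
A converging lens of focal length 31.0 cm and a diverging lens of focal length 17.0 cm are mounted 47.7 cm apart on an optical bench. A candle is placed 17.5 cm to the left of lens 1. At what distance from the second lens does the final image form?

14.2 cm

Lens 1: 1/d_i1 = 1/f₁ − 1/d_o1 = 1/(31.0) − 1/(17.5) = -0.02488, so d_i1 = -40.19 cm.
The intermediate image is 40.19 cm to the left of lens 1 (virtual), which is 47.7 − (-40.19) = 87.89 cm to the left of lens 2, so d_o2 = +87.89 cm.
Lens 2 is diverging, so f₂ = −17.0 cm.
Lens 2: 1/d_i2 = 1/f₂ − 1/d_o2 = 1/(-17.0) − 1/(87.89) = -0.07020, so d_i2 = -14.2 cm.
The final image is virtual, 14.2 cm to the left of lens 2 (overall magnification ≈ 0.37).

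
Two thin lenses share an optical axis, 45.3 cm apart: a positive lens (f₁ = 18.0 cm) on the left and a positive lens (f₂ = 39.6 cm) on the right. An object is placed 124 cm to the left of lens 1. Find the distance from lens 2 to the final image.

62.5 cm

Lens 1: 1/d_i1 = 1/f₁ − 1/d_o1 = 1/(18.0) − 1/(124) = 0.04749, so d_i1 = 21.06 cm.
The intermediate image is 21.06 cm to the right of lens 1, which is 45.3 − (21.06) = 24.24 cm to the left of lens 2, so d_o2 = +24.24 cm.
Lens 2: 1/d_i2 = 1/f₂ − 1/d_o2 = 1/(39.6) − 1/(24.24) = -0.01600, so d_i2 = -62.5 cm.
The final image is virtual, 62.5 cm to the left of lens 2 (overall magnification ≈ -0.44).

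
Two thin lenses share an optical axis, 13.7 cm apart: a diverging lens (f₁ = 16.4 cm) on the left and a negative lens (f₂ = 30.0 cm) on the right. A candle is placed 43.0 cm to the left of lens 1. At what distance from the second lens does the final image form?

13.8 cm

Lens 1 is diverging, so f₁ = −16.4 cm.
Lens 1: 1/d_i1 = 1/f₁ − 1/d_o1 = 1/(-16.4) − 1/(43.0) = -0.08423, so d_i1 = -11.87 cm.
The intermediate image is 11.87 cm to the left of lens 1 (virtual), which is 13.7 − (-11.87) = 25.57 cm to the left of lens 2, so d_o2 = +25.57 cm.
Lens 2 is diverging, so f₂ = −30.0 cm.
Lens 2: 1/d_i2 = 1/f₂ − 1/d_o2 = 1/(-30.0) − 1/(25.57) = -0.07244, so d_i2 = -13.8 cm.
The final image is virtual, 13.8 cm to the left of lens 2 (overall magnification ≈ 0.15).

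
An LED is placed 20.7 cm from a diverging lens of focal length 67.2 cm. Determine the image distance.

For a diverging lens, f = -67.2 cm.
Lens equation: 1/s_i = 1/f − 1/s_o = 1/(-67.20) − 1/(20.7) = -0.01488 − 0.04831 = -0.06319, so s_i = -15.8 cm.
The image is virtual, upright and reduced, on the same side as the object.

15.8 cm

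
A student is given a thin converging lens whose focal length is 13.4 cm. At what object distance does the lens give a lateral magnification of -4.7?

m = −d_i/d_o ⇒ d_i = −m·d_o.
1/f = 1/d_o + 1/d_i = 1/d_o − 1/(m·d_o) = (1 − 1/m)/d_o, so d_o = f(1 − 1/m) = (13.40)(1 − 1/(-4.7)) = 16.3 cm.

16.3 cm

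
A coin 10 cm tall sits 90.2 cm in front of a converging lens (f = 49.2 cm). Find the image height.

1/d_i = 1/f − 1/d_o = 1/(49.20) − 1/(90.2) = 0.009239, so d_i = 108.2 cm.
m = −d_i/d_o = -1.200.
|h_i| = |m|·h_o = 1.200 × 10 = 12.0 cm. The image is real, inverted and enlarged, on the far side of the lens.

12.0 cm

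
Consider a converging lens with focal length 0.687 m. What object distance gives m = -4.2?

m = −d_i/d_o ⇒ d_i = −m·d_o.
1/f = 1/d_o + 1/d_i = 1/d_o − 1/(m·d_o) = (1 − 1/m)/d_o, so d_o = f(1 − 1/m) = (0.6870)(1 − 1/(-4.2)) = 0.851 m.

0.851 m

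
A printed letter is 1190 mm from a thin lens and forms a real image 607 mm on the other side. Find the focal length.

Real image ⇒ d_i = +607 mm.
1/f = 1/d_o + 1/d_i = 1/(1190) + 1/(607) = 0.002488, so f = 402 mm.
Since f is positive, the thin lens is converging.

f = 402 mm (converging)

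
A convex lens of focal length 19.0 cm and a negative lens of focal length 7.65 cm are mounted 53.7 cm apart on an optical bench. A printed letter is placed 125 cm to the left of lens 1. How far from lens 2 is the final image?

Lens 1: 1/d_i1 = 1/f₁ − 1/d_o1 = 1/(19.0) − 1/(125) = 0.04463, so d_i1 = 22.41 cm.
The intermediate image is 22.41 cm to the right of lens 1, which is 53.7 − (22.41) = 31.29 cm to the left of lens 2, so d_o2 = +31.29 cm.
Lens 2 is diverging, so f₂ = −7.65 cm.
Lens 2: 1/d_i2 = 1/f₂ − 1/d_o2 = 1/(-7.65) − 1/(31.29) = -0.1627, so d_i2 = -6.15 cm.
The final image is virtual, 6.15 cm to the left of lens 2 (overall magnification ≈ -0.035).

6.15 cm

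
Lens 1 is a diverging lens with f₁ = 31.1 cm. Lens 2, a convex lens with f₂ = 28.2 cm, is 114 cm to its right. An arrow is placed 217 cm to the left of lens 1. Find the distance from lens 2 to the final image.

35.2 cm

Lens 1 is diverging, so f₁ = −31.1 cm.
Lens 1: 1/d_i1 = 1/f₁ − 1/d_o1 = 1/(-31.1) − 1/(217) = -0.03676, so d_i1 = -27.20 cm.
The intermediate image is 27.20 cm to the left of lens 1 (virtual), which is 114 − (-27.20) = 141.2 cm to the left of lens 2, so d_o2 = +141.2 cm.
Lens 2: 1/d_i2 = 1/f₂ − 1/d_o2 = 1/(28.2) − 1/(141.2) = 0.02838, so d_i2 = 35.2 cm.
The final image is real, 35.2 cm to the right of lens 2 (overall magnification ≈ -0.031).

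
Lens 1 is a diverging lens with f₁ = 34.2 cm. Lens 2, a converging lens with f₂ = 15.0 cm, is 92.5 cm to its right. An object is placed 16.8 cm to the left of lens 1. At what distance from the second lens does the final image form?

17.5 cm

Lens 1 is diverging, so f₁ = −34.2 cm.
Lens 1: 1/d_i1 = 1/f₁ − 1/d_o1 = 1/(-34.2) − 1/(16.8) = -0.08876, so d_i1 = -11.27 cm.
The intermediate image is 11.27 cm to the left of lens 1 (virtual), which is 92.5 − (-11.27) = 103.8 cm to the left of lens 2, so d_o2 = +103.8 cm.
Lens 2: 1/d_i2 = 1/f₂ − 1/d_o2 = 1/(15.0) − 1/(103.8) = 0.05703, so d_i2 = 17.5 cm.
The final image is real, 17.5 cm to the right of lens 2 (overall magnification ≈ -0.11).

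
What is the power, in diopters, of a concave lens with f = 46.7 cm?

P = -2.14 D

For a concave lens, f = −46.7 cm.
f = -46.7 cm = -0.467 m.
P = 1/f = 1/(-0.467 m) = -2.14 D.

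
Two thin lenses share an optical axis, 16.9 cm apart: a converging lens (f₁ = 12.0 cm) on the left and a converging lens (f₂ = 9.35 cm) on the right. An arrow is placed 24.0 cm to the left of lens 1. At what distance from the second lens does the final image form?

Lens 1: 1/d_i1 = 1/f₁ − 1/d_o1 = 1/(12.0) − 1/(24.0) = 0.04167, so d_i1 = 24.00 cm.
The intermediate image is 24.00 cm to the right of lens 1, which lies 7.100 cm to the right of lens 2 — a virtual object — so d_o2 = −7.100 cm.
Lens 2: 1/d_i2 = 1/f₂ − 1/d_o2 = 1/(9.35) − 1/(-7.100) = 0.2478, so d_i2 = 4.04 cm.
The final image is real, 4.04 cm to the right of lens 2 (overall magnification ≈ -0.57).

4.04 cm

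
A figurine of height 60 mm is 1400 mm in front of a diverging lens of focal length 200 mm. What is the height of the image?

For a diverging lens, f = -200 mm.
1/d_i = 1/f − 1/d_o = 1/(-200.0) − 1/(1400) = -0.005714, so d_i = -175.0 mm.
m = −d_i/d_o = +0.1250.
|h_i| = |m|·h_o = 0.1250 × 60 = 7.50 mm. The image is virtual, upright and reduced, on the same side as the object.

7.50 mm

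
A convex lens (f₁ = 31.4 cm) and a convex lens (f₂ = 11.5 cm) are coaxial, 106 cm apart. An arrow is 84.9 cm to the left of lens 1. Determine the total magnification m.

m = +0.151

Lens 1: 1/d_i1 = 1/(31.4) − 1/(84.9) = 0.02007, so d_i1 = 49.83 cm; m₁ = −d_i1/d_o1 = -0.5869.
d_o2 = 106 − (49.83) = 56.17 cm.
Lens 2: 1/d_i2 = 1/(11.5) − 1/(56.17) = 0.06915, so d_i2 = 14.46 cm; m₂ = −d_i2/d_o2 = -0.2574.
m = m₁·m₂ = (-0.5869)(-0.2574) = +0.151.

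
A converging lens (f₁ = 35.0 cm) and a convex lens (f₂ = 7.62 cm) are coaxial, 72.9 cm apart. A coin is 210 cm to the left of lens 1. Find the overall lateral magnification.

m = +0.0655

Lens 1: 1/d_i1 = 1/(35.0) − 1/(210) = 0.02381, so d_i1 = 42.00 cm; m₁ = −d_i1/d_o1 = -0.2000.
d_o2 = 72.9 − (42.00) = 30.90 cm.
Lens 2: 1/d_i2 = 1/(7.62) − 1/(30.90) = 0.09887, so d_i2 = 10.11 cm; m₂ = −d_i2/d_o2 = -0.3273.
m = m₁·m₂ = (-0.2000)(-0.3273) = +0.0655.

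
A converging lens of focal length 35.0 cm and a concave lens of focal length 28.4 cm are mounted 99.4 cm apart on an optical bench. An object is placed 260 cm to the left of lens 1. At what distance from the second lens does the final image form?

Lens 1: 1/d_i1 = 1/f₁ − 1/d_o1 = 1/(35.0) − 1/(260) = 0.02473, so d_i1 = 40.44 cm.
The intermediate image is 40.44 cm to the right of lens 1, which is 99.4 − (40.44) = 58.96 cm to the left of lens 2, so d_o2 = +58.96 cm.
Lens 2 is diverging, so f₂ = −28.4 cm.
Lens 2: 1/d_i2 = 1/f₂ − 1/d_o2 = 1/(-28.4) − 1/(58.96) = -0.05217, so d_i2 = -19.2 cm.
The final image is virtual, 19.2 cm to the left of lens 2 (overall magnification ≈ -0.051).

19.2 cm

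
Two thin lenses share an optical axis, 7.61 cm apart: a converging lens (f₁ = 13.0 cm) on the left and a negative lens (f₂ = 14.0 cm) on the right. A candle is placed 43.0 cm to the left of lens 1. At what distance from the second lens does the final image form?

51.8 cm

Lens 1: 1/d_i1 = 1/f₁ − 1/d_o1 = 1/(13.0) − 1/(43.0) = 0.05367, so d_i1 = 18.63 cm.
The intermediate image is 18.63 cm to the right of lens 1, which lies 11.02 cm to the right of lens 2 — a virtual object — so d_o2 = −11.02 cm.
Lens 2 is diverging, so f₂ = −14.0 cm.
Lens 2: 1/d_i2 = 1/f₂ − 1/d_o2 = 1/(-14.0) − 1/(-11.02) = 0.01932, so d_i2 = 51.8 cm.
The final image is real, 51.8 cm to the right of lens 2 (overall magnification ≈ -2.0).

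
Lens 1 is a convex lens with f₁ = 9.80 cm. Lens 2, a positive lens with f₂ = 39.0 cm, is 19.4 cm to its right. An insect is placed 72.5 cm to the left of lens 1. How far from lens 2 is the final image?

10.2 cm

Lens 1: 1/d_i1 = 1/f₁ − 1/d_o1 = 1/(9.80) − 1/(72.5) = 0.08825, so d_i1 = 11.33 cm.
The intermediate image is 11.33 cm to the right of lens 1, which is 19.4 − (11.33) = 8.070 cm to the left of lens 2, so d_o2 = +8.070 cm.
Lens 2: 1/d_i2 = 1/f₂ − 1/d_o2 = 1/(39.0) − 1/(8.070) = -0.09827, so d_i2 = -10.2 cm.
The final image is virtual, 10.2 cm to the left of lens 2 (overall magnification ≈ -0.20).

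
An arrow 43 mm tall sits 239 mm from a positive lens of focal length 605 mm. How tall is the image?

71.1 mm

1/d_i = 1/f − 1/d_o = 1/(605.0) − 1/(239) = -0.002531, so d_i = -395.1 mm.
m = −d_i/d_o = +1.653.
|h_i| = |m|·h_o = 1.653 × 43 = 71.1 mm. The image is virtual, upright and enlarged, on the same side as the object.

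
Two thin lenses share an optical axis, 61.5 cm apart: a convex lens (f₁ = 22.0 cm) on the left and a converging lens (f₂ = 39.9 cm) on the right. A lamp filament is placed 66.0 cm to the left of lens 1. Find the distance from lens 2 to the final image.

Lens 1: 1/d_i1 = 1/f₁ − 1/d_o1 = 1/(22.0) − 1/(66.0) = 0.03030, so d_i1 = 33.00 cm.
The intermediate image is 33.00 cm to the right of lens 1, which is 61.5 − (33.00) = 28.50 cm to the left of lens 2, so d_o2 = +28.50 cm.
Lens 2: 1/d_i2 = 1/f₂ − 1/d_o2 = 1/(39.9) − 1/(28.50) = -0.01003, so d_i2 = -99.8 cm.
The final image is virtual, 99.8 cm to the left of lens 2 (overall magnification ≈ -1.8).

99.8 cm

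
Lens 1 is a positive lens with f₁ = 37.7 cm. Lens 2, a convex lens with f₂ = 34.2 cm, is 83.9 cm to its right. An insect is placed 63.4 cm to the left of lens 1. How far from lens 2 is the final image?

Lens 1: 1/d_i1 = 1/f₁ − 1/d_o1 = 1/(37.7) − 1/(63.4) = 0.01075, so d_i1 = 93.00 cm.
The intermediate image is 93.00 cm to the right of lens 1, which lies 9.100 cm to the right of lens 2 — a virtual object — so d_o2 = −9.100 cm.
Lens 2: 1/d_i2 = 1/f₂ − 1/d_o2 = 1/(34.2) − 1/(-9.100) = 0.1391, so d_i2 = 7.19 cm.
The final image is real, 7.19 cm to the right of lens 2 (overall magnification ≈ -1.2).

7.19 cm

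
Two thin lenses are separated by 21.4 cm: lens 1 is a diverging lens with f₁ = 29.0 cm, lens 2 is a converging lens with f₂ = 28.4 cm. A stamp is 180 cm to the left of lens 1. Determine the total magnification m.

f₁ = −29.0 cm (diverging).
Lens 1: 1/d_i1 = 1/(-29.0) − 1/(180) = -0.04004, so d_i1 = -24.98 cm; m₁ = −d_i1/d_o1 = +0.1388.
d_o2 = 21.4 − (-24.98) = 46.38 cm.
Lens 2: 1/d_i2 = 1/(28.4) − 1/(46.38) = 0.01365, so d_i2 = 73.26 cm; m₂ = −d_i2/d_o2 = -1.580.
m = m₁·m₂ = (+0.1388)(-1.580) = -0.219.

m = -0.219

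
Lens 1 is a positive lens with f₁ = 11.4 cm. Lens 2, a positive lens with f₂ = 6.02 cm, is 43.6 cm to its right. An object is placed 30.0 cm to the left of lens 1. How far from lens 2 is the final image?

Lens 1: 1/d_i1 = 1/f₁ − 1/d_o1 = 1/(11.4) − 1/(30.0) = 0.05439, so d_i1 = 18.39 cm.
The intermediate image is 18.39 cm to the right of lens 1, which is 43.6 − (18.39) = 25.21 cm to the left of lens 2, so d_o2 = +25.21 cm.
Lens 2: 1/d_i2 = 1/f₂ − 1/d_o2 = 1/(6.02) − 1/(25.21) = 0.1264, so d_i2 = 7.91 cm.
The final image is real, 7.91 cm to the right of lens 2 (overall magnification ≈ 0.19).

7.91 cm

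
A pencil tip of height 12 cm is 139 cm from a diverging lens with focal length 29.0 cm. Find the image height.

For a diverging lens, f = -29.0 cm.
1/d_i = 1/f − 1/d_o = 1/(-29.00) − 1/(139) = -0.04168, so d_i = -23.99 cm.
m = −d_i/d_o = +0.1726.
|h_i| = |m|·h_o = 0.1726 × 12 = 2.07 cm. The image is virtual, upright and reduced, on the same side as the object.

2.07 cm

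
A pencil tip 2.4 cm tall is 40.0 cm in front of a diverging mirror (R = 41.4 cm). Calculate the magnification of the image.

f = R/2 = 41.4/2 = 20.70 cm; for a diverging mirror, f = -20.70 cm.
1/d_i = 1/f − 1/d_o = 1/(-20.70) − 1/(40.0) = -0.07331, so d_i = -13.64 cm.
m = −d_i/d_o = −(-13.64)/(40.0) = +0.341.
The image is virtual, upright and reduced, behind the mirror.

m = +0.341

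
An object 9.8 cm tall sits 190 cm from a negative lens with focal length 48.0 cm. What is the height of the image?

1.98 cm

For a negative lens, f = -48.0 cm.
1/d_i = 1/f − 1/d_o = 1/(-48.00) − 1/(190) = -0.02610, so d_i = -38.32 cm.
m = −d_i/d_o = +0.2017.
|h_i| = |m|·h_o = 0.2017 × 9.8 = 1.98 cm. The image is virtual, upright and reduced, on the same side as the object.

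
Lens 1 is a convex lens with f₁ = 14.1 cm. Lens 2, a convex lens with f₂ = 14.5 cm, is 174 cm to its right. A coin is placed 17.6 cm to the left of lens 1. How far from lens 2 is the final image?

Lens 1: 1/d_i1 = 1/f₁ − 1/d_o1 = 1/(14.1) − 1/(17.6) = 0.01410, so d_i1 = 70.90 cm.
The intermediate image is 70.90 cm to the right of lens 1, which is 174 − (70.90) = 103.1 cm to the left of lens 2, so d_o2 = +103.1 cm.
Lens 2: 1/d_i2 = 1/f₂ − 1/d_o2 = 1/(14.5) − 1/(103.1) = 0.05927, so d_i2 = 16.9 cm.
The final image is real, 16.9 cm to the right of lens 2 (overall magnification ≈ 0.66).

16.9 cm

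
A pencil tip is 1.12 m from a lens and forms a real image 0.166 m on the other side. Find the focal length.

f = 0.145 m (converging)

Real image ⇒ d_i = +0.166 m.
1/f = 1/d_o + 1/d_i = 1/(1.12) + 1/(0.166) = 6.917, so f = 0.145 m.
Since f is positive, the lens is converging.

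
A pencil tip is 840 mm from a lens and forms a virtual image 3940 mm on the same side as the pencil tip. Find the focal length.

Virtual image ⇒ d_i = −3940 mm.
1/f = 1/d_o + 1/d_i = 1/(840) + 1/(-3940) = 0.0009367, so f = 1070 mm.
Since f is positive, the lens is converging.

f = 1070 mm (converging)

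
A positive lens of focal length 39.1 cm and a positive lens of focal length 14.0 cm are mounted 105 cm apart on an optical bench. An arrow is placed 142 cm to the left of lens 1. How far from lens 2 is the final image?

19.3 cm

Lens 1: 1/d_i1 = 1/f₁ − 1/d_o1 = 1/(39.1) − 1/(142) = 0.01853, so d_i1 = 53.96 cm.
The intermediate image is 53.96 cm to the right of lens 1, which is 105 − (53.96) = 51.04 cm to the left of lens 2, so d_o2 = +51.04 cm.
Lens 2: 1/d_i2 = 1/f₂ − 1/d_o2 = 1/(14.0) − 1/(51.04) = 0.05184, so d_i2 = 19.3 cm.
The final image is real, 19.3 cm to the right of lens 2 (overall magnification ≈ 0.14).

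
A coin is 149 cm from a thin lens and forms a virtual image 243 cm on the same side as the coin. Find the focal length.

f = 385 cm (converging)

Virtual image ⇒ d_i = −243 cm.
1/f = 1/d_o + 1/d_i = 1/(149) + 1/(-243) = 0.002596, so f = 385 cm.
Since f is positive, the thin lens is converging.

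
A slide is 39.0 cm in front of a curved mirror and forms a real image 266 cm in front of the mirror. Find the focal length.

f = 34.0 cm (concave)

Real image ⇒ d_i = +266 cm.
1/f = 1/d_o + 1/d_i = 1/(39.0) + 1/(266) = 0.02940, so f = 34.0 cm.
Since f is positive, the curved mirror is concave.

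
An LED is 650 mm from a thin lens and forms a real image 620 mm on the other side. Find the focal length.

Real image ⇒ d_i = +620 mm.
1/f = 1/d_o + 1/d_i = 1/(650) + 1/(620) = 0.003151, so f = 317 mm.
Since f is positive, the thin lens is converging.

f = 317 mm (converging)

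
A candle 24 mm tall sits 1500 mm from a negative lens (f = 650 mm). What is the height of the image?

7.26 mm

For a negative lens, f = -650 mm.
1/d_i = 1/f − 1/d_o = 1/(-650.0) − 1/(1500) = -0.002205, so d_i = -453.5 mm.
m = −d_i/d_o = +0.3023.
|h_i| = |m|·h_o = 0.3023 × 24 = 7.26 mm. The image is virtual, upright and reduced, on the same side as the object.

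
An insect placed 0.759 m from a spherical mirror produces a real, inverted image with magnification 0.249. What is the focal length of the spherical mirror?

f = 0.151 m (concave)

m = −d_i/d_o ⇒ d_i = −m·d_o = −(-0.249)·(0.759) = 0.1890 m.
1/f = 1/d_o + 1/d_i = 1/(0.759) + 1/(0.1890) = 6.609, so f = 0.151 m.
Since f is positive, the spherical mirror is concave.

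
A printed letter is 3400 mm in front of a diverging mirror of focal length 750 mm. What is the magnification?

For a diverging mirror, f = -750 mm.
1/d_i = 1/f − 1/d_o = 1/(-750.0) − 1/(3400) = -0.001627, so d_i = -614.5 mm.
m = −d_i/d_o = −(-614.5)/(3400) = +0.181.
The image is virtual, upright and reduced, behind the mirror.

m = +0.181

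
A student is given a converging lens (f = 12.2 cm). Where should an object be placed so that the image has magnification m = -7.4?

m = −d_i/d_o ⇒ d_i = −m·d_o.
1/f = 1/d_o + 1/d_i = 1/d_o − 1/(m·d_o) = (1 − 1/m)/d_o, so d_o = f(1 − 1/m) = (12.20)(1 − 1/(-7.4)) = 13.8 cm.

13.8 cm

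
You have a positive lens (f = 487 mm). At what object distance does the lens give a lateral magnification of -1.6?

m = −d_i/d_o ⇒ d_i = −m·d_o.
1/f = 1/d_o + 1/d_i = 1/d_o − 1/(m·d_o) = (1 − 1/m)/d_o, so d_o = f(1 − 1/m) = (487.0)(1 − 1/(-1.6)) = 791 mm.

791 mm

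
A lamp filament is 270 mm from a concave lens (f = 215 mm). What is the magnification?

m = +0.443

For a concave lens, f = -215 mm.
1/d_i = 1/f − 1/d_o = 1/(-215.0) − 1/(270) = -0.008355, so d_i = -119.7 mm.
m = −d_i/d_o = −(-119.7)/(270) = +0.443.
The image is virtual, upright and reduced, on the same side as the object.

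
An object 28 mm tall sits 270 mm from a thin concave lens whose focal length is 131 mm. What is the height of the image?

For a concave lens, f = -131 mm.
1/d_i = 1/f − 1/d_o = 1/(-131.0) − 1/(270) = -0.01134, so d_i = -88.20 mm.
m = −d_i/d_o = +0.3267.
|h_i| = |m|·h_o = 0.3267 × 28 = 9.15 mm. The image is virtual, upright and reduced, on the same side as the object.

9.15 mm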